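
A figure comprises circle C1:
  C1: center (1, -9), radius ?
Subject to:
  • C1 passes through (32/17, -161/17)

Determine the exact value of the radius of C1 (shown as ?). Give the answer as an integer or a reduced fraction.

1. [C1∋P]  r_C1² − 1 = 0  ⇒  r_C1 = 1 (r>0 drops 1)

1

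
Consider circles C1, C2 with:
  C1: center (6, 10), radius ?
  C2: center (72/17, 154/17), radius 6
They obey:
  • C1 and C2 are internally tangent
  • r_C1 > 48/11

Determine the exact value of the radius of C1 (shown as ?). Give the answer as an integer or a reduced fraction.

1. [int C1,C2]  r_C1² − 12r_C1 + 32 = 0  ⇒  r_C1 = 4 or 8
2. given r_C1 > 48/11: keep 8

8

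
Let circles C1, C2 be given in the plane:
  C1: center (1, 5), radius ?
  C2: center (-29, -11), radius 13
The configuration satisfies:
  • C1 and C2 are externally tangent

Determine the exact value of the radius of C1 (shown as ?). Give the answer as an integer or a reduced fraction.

21

1. [ext C1·C2]  r_C1² + 26r_C1 − 987 = 0  ⇒  r_C1 = 21 (r>0 drops 1)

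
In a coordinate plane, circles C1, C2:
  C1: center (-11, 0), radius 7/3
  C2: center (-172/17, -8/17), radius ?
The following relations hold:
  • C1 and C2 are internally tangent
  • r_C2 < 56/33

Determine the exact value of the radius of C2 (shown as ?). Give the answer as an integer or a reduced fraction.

1. [int C1,C2]  r_C2² − (14/3)r_C2 + 40/9 = 0  ⇒  r_C2 = 4/3 or 10/3
2. given r_C2 < 56/33: keep 4/3

4/3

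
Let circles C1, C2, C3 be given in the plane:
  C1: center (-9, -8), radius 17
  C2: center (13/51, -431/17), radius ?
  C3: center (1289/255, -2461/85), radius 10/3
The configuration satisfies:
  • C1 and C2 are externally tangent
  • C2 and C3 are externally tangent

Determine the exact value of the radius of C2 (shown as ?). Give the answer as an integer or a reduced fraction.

1. [ext C1·C2]  r_C2² + 34r_C2 − 880/9 = 0  ⇒  r_C2 = 8/3 (r>0 drops 1)
2. [ext C2·C3]  r_C2² + (20/3)r_C2 − 224/9 = 0  ⇒  r_C2 = 8/3 (r>0 drops 1)

8/3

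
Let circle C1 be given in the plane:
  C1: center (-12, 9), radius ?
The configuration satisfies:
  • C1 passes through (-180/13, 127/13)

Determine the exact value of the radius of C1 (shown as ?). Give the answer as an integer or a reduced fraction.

2

1. [C1∋P]  r_C1² − 4 = 0  ⇒  r_C1 = 2 (r>0 drops 1)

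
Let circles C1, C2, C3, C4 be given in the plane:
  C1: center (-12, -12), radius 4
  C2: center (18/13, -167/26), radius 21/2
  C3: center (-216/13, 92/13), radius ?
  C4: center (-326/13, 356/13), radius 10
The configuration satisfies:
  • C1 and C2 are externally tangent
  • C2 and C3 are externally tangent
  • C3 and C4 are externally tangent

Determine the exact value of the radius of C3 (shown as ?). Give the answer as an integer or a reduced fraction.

12

1. [ext C2·C3]  r_C3² + 21r_C3 − 396 = 0  ⇒  r_C3 = 12 (r>0 drops 1)
2. [ext C3·C4]  r_C3² + 20r_C3 − 384 = 0  ⇒  r_C3 = 12 (r>0 drops 1)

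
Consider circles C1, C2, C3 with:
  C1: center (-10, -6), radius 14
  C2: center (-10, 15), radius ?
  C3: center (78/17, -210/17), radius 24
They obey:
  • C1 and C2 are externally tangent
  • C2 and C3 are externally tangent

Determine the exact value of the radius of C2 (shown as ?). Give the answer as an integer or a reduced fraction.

7

1. [ext C1·C2]  r_C2² + 28r_C2 − 245 = 0  ⇒  r_C2 = 7 (r>0 drops 1)
2. [ext C2·C3]  r_C2² + 48r_C2 − 385 = 0  ⇒  r_C2 = 7 (r>0 drops 1)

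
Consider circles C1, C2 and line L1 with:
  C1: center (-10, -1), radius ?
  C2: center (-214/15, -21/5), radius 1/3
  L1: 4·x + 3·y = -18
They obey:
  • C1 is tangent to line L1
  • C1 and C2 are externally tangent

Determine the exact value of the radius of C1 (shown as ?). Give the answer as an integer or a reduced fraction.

5

1. [C1‖L1]  r_C1² − 25 = 0  ⇒  r_C1 = 5 (r>0 drops 1)
2. [ext C1·C2]  r_C1² + (2/3)r_C1 − 85/3 = 0  ⇒  r_C1 = 5 (r>0 drops 1)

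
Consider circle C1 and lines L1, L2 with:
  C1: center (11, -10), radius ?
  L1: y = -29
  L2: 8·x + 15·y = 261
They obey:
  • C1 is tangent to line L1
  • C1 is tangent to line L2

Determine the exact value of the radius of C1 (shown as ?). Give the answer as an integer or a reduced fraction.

19

1. [C1‖L1]  r_C1² − 361 = 0  ⇒  r_C1 = 19 (r>0 drops 1)
2. [C1‖L2]  r_C1² − 361 = 0  ⇒  r_C1 = 19 (r>0 drops 1)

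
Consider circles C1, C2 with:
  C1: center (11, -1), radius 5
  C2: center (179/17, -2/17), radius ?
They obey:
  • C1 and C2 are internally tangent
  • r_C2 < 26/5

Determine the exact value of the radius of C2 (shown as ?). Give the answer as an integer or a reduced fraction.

1. [int C1,C2]  r_C2² − 10r_C2 + 24 = 0  ⇒  r_C2 = 4 or 6
2. given r_C2 < 26/5: keep 4

4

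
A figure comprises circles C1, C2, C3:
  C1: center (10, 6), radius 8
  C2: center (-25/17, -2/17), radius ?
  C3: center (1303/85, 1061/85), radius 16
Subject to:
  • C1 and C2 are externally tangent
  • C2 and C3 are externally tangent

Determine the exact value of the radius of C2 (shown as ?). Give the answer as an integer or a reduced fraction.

5

1. [ext C1·C2]  r_C2² + 16r_C2 − 105 = 0  ⇒  r_C2 = 5 (r>0 drops 1)
2. [ext C2·C3]  r_C2² + 32r_C2 − 185 = 0  ⇒  r_C2 = 5 (r>0 drops 1)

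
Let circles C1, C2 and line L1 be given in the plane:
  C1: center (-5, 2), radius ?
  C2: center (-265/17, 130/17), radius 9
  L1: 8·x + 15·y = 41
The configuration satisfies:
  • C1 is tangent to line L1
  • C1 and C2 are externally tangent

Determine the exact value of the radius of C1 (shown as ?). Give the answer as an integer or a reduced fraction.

1. [C1‖L1]  r_C1² − 9 = 0  ⇒  r_C1 = 3 (r>0 drops 1)
2. [ext C1·C2]  r_C1² + 18r_C1 − 63 = 0  ⇒  r_C1 = 3 (r>0 drops 1)

3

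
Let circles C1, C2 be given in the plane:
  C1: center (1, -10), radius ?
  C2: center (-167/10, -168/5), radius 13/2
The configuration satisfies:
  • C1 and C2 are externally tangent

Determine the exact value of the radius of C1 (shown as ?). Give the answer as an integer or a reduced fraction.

1. [ext C1·C2]  r_C1² + 13r_C1 − 828 = 0  ⇒  r_C1 = 23 (r>0 drops 1)

23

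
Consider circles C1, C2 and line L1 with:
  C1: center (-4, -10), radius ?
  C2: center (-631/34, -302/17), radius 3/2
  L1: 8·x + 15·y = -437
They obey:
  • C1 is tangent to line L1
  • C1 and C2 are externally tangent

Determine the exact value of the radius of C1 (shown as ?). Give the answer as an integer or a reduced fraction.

15

1. [C1‖L1]  r_C1² − 225 = 0  ⇒  r_C1 = 15 (r>0 drops 1)
2. [ext C1·C2]  r_C1² + 3r_C1 − 270 = 0  ⇒  r_C1 = 15 (r>0 drops 1)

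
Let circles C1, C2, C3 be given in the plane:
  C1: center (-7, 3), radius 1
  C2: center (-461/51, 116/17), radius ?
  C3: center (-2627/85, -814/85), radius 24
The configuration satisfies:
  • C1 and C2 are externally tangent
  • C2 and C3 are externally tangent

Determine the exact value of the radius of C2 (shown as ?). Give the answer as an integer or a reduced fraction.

10/3

1. [ext C1·C2]  r_C2² + 2r_C2 − 160/9 = 0  ⇒  r_C2 = 10/3 (r>0 drops 1)
2. [ext C2·C3]  r_C2² + 48r_C2 − 1540/9 = 0  ⇒  r_C2 = 10/3 (r>0 drops 1)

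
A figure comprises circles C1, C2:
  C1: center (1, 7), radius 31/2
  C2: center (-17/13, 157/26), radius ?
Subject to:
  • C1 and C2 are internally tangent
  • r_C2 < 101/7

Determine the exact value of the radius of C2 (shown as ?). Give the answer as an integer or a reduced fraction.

1. [int C1,C2]  r_C2² − 31r_C2 + 234 = 0  ⇒  r_C2 = 13 or 18
2. given r_C2 < 101/7: keep 13

13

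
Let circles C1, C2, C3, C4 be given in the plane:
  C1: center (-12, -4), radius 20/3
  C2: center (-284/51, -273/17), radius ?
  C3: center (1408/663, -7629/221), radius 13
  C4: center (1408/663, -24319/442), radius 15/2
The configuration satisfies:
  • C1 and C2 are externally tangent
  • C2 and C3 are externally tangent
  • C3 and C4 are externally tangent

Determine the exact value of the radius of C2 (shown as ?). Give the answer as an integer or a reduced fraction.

1. [ext C1·C2]  r_C2² + (40/3)r_C2 − 427/3 = 0  ⇒  r_C2 = 7 (r>0 drops 1)
2. [ext C2·C3]  r_C2² + 26r_C2 − 231 = 0  ⇒  r_C2 = 7 (r>0 drops 1)

7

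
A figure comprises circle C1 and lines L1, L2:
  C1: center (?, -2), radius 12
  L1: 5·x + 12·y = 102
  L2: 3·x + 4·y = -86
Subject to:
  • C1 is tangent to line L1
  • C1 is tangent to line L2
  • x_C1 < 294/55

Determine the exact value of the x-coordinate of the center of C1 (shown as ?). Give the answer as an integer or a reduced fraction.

-6

1. [C1‖L1]  x_C1² − (252/5)x_C1 − 1692/5 = 0  ⇒  x_C1 = -6 or 282/5
2. [C1‖L2]  x_C1² + 52x_C1 + 276 = 0  ⇒  x_C1 = -46 or -6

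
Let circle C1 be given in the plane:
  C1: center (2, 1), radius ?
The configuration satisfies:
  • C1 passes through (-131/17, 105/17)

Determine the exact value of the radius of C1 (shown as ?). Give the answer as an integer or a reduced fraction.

11

1. [C1∋P]  r_C1² − 121 = 0  ⇒  r_C1 = 11 (r>0 drops 1)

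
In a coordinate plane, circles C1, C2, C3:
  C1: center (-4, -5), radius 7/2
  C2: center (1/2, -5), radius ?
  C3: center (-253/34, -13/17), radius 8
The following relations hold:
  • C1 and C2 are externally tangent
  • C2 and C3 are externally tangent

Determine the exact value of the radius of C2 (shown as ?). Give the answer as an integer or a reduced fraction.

1

1. [ext C1·C2]  r_C2² + 7r_C2 − 8 = 0  ⇒  r_C2 = 1 (r>0 drops 1)
2. [ext C2·C3]  r_C2² + 16r_C2 − 17 = 0  ⇒  r_C2 = 1 (r>0 drops 1)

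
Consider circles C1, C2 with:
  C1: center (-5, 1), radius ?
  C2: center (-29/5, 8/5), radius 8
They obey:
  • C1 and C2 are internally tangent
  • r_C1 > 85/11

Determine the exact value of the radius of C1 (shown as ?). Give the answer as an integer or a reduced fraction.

9

1. [int C1,C2]  r_C1² − 16r_C1 + 63 = 0  ⇒  r_C1 = 7 or 9
2. given r_C1 > 85/11: keep 9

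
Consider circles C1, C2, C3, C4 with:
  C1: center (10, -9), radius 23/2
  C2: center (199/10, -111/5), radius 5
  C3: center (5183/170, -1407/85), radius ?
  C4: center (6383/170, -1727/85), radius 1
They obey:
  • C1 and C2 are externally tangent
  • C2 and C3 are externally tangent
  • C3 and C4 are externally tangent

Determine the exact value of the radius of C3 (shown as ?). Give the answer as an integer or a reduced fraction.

7

1. [ext C2·C3]  r_C3² + 10r_C3 − 119 = 0  ⇒  r_C3 = 7 (r>0 drops 1)
2. [ext C3·C4]  r_C3² + 2r_C3 − 63 = 0  ⇒  r_C3 = 7 (r>0 drops 1)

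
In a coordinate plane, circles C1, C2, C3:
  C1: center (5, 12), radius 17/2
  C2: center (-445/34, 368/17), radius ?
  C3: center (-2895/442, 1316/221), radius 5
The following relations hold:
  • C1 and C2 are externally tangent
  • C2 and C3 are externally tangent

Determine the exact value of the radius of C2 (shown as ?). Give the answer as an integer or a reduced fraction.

1. [ext C1·C2]  r_C2² + 17r_C2 − 348 = 0  ⇒  r_C2 = 12 (r>0 drops 1)
2. [ext C2·C3]  r_C2² + 10r_C2 − 264 = 0  ⇒  r_C2 = 12 (r>0 drops 1)

12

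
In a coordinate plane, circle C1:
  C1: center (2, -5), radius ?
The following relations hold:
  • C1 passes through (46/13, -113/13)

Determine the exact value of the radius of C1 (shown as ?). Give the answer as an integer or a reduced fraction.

1. [C1∋P]  r_C1² − 16 = 0  ⇒  r_C1 = 4 (r>0 drops 1)

4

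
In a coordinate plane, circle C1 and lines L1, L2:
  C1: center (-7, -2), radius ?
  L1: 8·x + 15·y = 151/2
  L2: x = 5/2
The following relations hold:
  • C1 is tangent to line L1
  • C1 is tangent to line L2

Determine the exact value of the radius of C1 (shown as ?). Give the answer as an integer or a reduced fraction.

1. [C1‖L1]  r_C1² − 361/4 = 0  ⇒  r_C1 = 19/2 (r>0 drops 1)
2. [C1‖L2]  r_C1² − 361/4 = 0  ⇒  r_C1 = 19/2 (r>0 drops 1)

19/2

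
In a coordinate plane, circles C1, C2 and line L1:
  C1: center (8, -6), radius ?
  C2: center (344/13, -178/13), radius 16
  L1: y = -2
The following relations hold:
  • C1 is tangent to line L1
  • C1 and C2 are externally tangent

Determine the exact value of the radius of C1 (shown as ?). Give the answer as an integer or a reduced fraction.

1. [C1‖L1]  r_C1² − 16 = 0  ⇒  r_C1 = 4 (r>0 drops 1)
2. [ext C1·C2]  r_C1² + 32r_C1 − 144 = 0  ⇒  r_C1 = 4 (r>0 drops 1)

4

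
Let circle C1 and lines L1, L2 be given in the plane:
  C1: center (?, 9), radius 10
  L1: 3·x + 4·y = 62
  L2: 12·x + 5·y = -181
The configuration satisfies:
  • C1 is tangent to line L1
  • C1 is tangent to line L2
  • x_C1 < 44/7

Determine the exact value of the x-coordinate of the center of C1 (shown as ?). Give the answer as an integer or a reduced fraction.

-8

1. [C1‖L1]  x_C1² − (52/3)x_C1 − 608/3 = 0  ⇒  x_C1 = -8 or 76/3
2. [C1‖L2]  x_C1² + (113/3)x_C1 + 712/3 = 0  ⇒  x_C1 = -89/3 or -8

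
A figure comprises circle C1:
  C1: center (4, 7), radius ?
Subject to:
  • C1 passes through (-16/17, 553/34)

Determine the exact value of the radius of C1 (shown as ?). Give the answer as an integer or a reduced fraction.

21/2

1. [C1∋P]  r_C1² − 441/4 = 0  ⇒  r_C1 = 21/2 (r>0 drops 1)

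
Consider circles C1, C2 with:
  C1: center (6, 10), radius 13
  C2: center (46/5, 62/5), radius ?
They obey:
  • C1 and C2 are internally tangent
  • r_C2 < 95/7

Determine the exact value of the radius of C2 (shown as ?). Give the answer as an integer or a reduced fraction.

1. [int C1,C2]  r_C2² − 26r_C2 + 153 = 0  ⇒  r_C2 = 9 or 17
2. given r_C2 < 95/7: keep 9

9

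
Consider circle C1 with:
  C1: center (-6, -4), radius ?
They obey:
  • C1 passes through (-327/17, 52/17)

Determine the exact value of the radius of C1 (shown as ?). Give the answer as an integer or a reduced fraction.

1. [C1∋P]  r_C1² − 225 = 0  ⇒  r_C1 = 15 (r>0 drops 1)

15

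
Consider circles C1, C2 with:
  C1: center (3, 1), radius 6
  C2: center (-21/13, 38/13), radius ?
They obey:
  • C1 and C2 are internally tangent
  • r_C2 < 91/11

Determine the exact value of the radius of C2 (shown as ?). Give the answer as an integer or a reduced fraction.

1. [int C1,C2]  r_C2² − 12r_C2 + 11 = 0  ⇒  r_C2 = 1 or 11
2. given r_C2 < 91/11: keep 1

1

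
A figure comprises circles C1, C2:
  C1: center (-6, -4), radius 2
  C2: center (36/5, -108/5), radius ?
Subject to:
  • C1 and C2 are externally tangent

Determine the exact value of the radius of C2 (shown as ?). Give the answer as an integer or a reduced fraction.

20

1. [ext C1·C2]  r_C2² + 4r_C2 − 480 = 0  ⇒  r_C2 = 20 (r>0 drops 1)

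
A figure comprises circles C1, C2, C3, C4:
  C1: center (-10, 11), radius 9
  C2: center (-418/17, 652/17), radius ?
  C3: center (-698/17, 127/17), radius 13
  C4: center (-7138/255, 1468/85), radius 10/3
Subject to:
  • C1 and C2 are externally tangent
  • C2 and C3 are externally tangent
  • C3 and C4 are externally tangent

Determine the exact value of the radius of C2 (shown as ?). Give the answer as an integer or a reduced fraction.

22

1. [ext C1·C2]  r_C2² + 18r_C2 − 880 = 0  ⇒  r_C2 = 22 (r>0 drops 1)
2. [ext C2·C3]  r_C2² + 26r_C2 − 1056 = 0  ⇒  r_C2 = 22 (r>0 drops 1)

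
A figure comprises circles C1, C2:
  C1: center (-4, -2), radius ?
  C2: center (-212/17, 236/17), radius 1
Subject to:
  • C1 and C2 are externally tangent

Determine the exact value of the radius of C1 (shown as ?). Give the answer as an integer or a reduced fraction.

17

1. [ext C1·C2]  r_C1² + 2r_C1 − 323 = 0  ⇒  r_C1 = 17 (r>0 drops 1)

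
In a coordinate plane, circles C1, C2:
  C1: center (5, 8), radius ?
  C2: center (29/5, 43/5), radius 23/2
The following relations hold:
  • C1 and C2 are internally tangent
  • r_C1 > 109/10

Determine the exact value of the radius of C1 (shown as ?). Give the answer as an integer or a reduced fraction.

1. [int C1,C2]  r_C1² − 23r_C1 + 525/4 = 0  ⇒  r_C1 = 21/2 or 25/2
2. given r_C1 > 109/10: keep 25/2

25/2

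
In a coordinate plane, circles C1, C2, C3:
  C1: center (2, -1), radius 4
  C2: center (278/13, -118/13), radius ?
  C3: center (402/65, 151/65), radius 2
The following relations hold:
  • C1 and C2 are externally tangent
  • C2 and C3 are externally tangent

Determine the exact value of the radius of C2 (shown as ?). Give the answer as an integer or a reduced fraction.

1. [ext C1·C2]  r_C2² + 8r_C2 − 425 = 0  ⇒  r_C2 = 17 (r>0 drops 1)
2. [ext C2·C3]  r_C2² + 4r_C2 − 357 = 0  ⇒  r_C2 = 17 (r>0 drops 1)

17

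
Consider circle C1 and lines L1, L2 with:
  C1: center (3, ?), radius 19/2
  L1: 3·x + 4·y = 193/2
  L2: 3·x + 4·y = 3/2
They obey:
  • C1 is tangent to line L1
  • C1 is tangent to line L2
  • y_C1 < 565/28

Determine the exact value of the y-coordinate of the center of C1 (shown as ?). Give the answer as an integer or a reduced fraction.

1. [C1‖L1]  y_C1² − (175/4)y_C1 + 675/2 = 0  ⇒  y_C1 = 10 or 135/4
2. [C1‖L2]  y_C1² + (15/4)y_C1 − 275/2 = 0  ⇒  y_C1 = -55/4 or 10

10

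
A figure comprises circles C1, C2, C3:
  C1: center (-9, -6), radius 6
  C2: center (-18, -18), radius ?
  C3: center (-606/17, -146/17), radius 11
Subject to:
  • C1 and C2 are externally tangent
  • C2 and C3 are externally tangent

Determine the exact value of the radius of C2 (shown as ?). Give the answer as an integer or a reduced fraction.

9

1. [ext C1·C2]  r_C2² + 12r_C2 − 189 = 0  ⇒  r_C2 = 9 (r>0 drops 1)
2. [ext C2·C3]  r_C2² + 22r_C2 − 279 = 0  ⇒  r_C2 = 9 (r>0 drops 1)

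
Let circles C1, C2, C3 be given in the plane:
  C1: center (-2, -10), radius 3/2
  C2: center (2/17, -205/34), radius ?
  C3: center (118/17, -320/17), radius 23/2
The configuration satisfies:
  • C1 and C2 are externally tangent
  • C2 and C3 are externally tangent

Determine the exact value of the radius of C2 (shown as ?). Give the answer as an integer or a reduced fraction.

1. [ext C1·C2]  r_C2² + 3r_C2 − 18 = 0  ⇒  r_C2 = 3 (r>0 drops 1)
2. [ext C2·C3]  r_C2² + 23r_C2 − 78 = 0  ⇒  r_C2 = 3 (r>0 drops 1)

3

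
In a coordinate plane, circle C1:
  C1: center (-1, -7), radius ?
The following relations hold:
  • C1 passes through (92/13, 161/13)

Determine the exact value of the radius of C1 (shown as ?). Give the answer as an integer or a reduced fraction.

21

1. [C1∋P]  r_C1² − 441 = 0  ⇒  r_C1 = 21 (r>0 drops 1)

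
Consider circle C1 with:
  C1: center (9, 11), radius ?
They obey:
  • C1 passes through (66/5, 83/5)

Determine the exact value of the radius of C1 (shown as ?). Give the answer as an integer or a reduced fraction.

7

1. [C1∋P]  r_C1² − 49 = 0  ⇒  r_C1 = 7 (r>0 drops 1)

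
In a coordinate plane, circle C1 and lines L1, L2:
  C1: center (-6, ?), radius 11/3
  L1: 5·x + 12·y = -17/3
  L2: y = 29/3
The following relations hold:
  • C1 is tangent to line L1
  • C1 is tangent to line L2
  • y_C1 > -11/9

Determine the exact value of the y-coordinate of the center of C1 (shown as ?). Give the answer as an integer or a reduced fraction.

6

1. [C1‖L1]  y_C1² − (73/18)y_C1 − 35/3 = 0  ⇒  y_C1 = -35/18 or 6
2. [C1‖L2]  y_C1² − (58/3)y_C1 + 80 = 0  ⇒  y_C1 = 6 or 40/3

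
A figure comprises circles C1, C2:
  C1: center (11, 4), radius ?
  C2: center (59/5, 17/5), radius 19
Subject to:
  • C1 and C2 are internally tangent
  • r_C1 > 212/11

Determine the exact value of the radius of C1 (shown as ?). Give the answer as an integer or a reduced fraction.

1. [int C1,C2]  r_C1² − 38r_C1 + 360 = 0  ⇒  r_C1 = 18 or 20
2. given r_C1 > 212/11: keep 20

20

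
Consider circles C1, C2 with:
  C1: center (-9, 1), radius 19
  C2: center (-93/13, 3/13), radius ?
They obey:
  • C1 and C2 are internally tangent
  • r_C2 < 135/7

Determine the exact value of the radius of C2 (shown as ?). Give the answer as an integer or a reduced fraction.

1. [int C1,C2]  r_C2² − 38r_C2 + 357 = 0  ⇒  r_C2 = 17 or 21
2. given r_C2 < 135/7: keep 17

17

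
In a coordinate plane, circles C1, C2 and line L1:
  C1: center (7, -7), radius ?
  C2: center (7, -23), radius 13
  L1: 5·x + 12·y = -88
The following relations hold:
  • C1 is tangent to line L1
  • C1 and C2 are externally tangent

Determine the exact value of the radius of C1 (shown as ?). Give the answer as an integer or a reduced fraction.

3

1. [C1‖L1]  r_C1² − 9 = 0  ⇒  r_C1 = 3 (r>0 drops 1)
2. [ext C1·C2]  r_C1² + 26r_C1 − 87 = 0  ⇒  r_C1 = 3 (r>0 drops 1)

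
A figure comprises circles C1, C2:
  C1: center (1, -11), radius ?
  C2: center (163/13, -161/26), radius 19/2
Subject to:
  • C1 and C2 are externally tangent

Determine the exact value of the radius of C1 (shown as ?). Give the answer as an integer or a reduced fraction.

3

1. [ext C1·C2]  r_C1² + 19r_C1 − 66 = 0  ⇒  r_C1 = 3 (r>0 drops 1)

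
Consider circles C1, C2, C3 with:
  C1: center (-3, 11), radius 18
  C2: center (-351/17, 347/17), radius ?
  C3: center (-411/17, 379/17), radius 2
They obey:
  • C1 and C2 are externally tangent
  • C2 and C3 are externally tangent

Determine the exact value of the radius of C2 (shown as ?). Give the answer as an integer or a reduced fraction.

2

1. [ext C1·C2]  r_C2² + 36r_C2 − 76 = 0  ⇒  r_C2 = 2 (r>0 drops 1)
2. [ext C2·C3]  r_C2² + 4r_C2 − 12 = 0  ⇒  r_C2 = 2 (r>0 drops 1)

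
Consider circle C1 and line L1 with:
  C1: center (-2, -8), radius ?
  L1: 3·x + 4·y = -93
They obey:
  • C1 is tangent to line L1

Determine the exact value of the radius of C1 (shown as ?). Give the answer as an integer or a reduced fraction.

11

1. [C1‖L1]  r_C1² − 121 = 0  ⇒  r_C1 = 11 (r>0 drops 1)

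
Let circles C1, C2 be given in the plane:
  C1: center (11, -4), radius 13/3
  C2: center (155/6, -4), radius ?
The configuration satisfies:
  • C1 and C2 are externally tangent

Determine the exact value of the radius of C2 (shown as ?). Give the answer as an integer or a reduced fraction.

21/2

1. [ext C1·C2]  r_C2² + (26/3)r_C2 − 805/4 = 0  ⇒  r_C2 = 21/2 (r>0 drops 1)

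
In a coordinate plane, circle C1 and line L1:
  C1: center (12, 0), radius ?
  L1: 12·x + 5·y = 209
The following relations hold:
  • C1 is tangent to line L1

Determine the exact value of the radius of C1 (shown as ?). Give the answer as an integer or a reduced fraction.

1. [C1‖L1]  r_C1² − 25 = 0  ⇒  r_C1 = 5 (r>0 drops 1)

5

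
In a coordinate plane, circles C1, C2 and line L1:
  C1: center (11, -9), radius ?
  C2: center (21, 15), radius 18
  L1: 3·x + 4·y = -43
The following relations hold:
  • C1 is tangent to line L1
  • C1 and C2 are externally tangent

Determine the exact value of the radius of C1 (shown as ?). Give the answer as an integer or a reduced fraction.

1. [C1‖L1]  r_C1² − 64 = 0  ⇒  r_C1 = 8 (r>0 drops 1)
2. [ext C1·C2]  r_C1² + 36r_C1 − 352 = 0  ⇒  r_C1 = 8 (r>0 drops 1)

8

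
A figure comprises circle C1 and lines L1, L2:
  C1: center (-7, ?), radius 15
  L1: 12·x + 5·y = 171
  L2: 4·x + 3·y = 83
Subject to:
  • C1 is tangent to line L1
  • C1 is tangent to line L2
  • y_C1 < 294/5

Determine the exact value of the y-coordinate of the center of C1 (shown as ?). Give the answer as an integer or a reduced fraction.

1. [C1‖L1]  y_C1² − 102y_C1 + 1080 = 0  ⇒  y_C1 = 12 or 90
2. [C1‖L2]  y_C1² − 74y_C1 + 744 = 0  ⇒  y_C1 = 12 or 62

12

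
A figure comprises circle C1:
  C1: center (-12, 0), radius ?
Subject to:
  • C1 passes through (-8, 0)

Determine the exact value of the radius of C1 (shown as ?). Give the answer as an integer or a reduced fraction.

4

1. [C1∋P]  r_C1² − 16 = 0  ⇒  r_C1 = 4 (r>0 drops 1)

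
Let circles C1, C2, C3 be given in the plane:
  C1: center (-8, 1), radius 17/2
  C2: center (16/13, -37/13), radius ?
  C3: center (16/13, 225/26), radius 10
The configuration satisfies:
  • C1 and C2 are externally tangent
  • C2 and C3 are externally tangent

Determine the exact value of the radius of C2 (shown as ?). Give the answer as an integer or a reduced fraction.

3/2

1. [ext C1·C2]  r_C2² + 17r_C2 − 111/4 = 0  ⇒  r_C2 = 3/2 (r>0 drops 1)
2. [ext C2·C3]  r_C2² + 20r_C2 − 129/4 = 0  ⇒  r_C2 = 3/2 (r>0 drops 1)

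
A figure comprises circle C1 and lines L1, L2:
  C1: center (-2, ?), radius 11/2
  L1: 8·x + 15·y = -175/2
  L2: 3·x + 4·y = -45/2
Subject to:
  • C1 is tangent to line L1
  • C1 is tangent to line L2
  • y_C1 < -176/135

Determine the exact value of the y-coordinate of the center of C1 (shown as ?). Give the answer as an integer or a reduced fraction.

1. [C1‖L1]  y_C1² + (143/15)y_C1 − 242/15 = 0  ⇒  y_C1 = -11 or 22/15
2. [C1‖L2]  y_C1² + (33/4)y_C1 − 121/4 = 0  ⇒  y_C1 = -11 or 11/4

-11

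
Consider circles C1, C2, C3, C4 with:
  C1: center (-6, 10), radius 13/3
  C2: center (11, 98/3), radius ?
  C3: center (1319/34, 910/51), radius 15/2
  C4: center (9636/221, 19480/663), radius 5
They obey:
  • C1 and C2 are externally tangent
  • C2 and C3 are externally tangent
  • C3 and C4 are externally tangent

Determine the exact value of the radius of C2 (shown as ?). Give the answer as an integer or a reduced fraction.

1. [ext C1·C2]  r_C2² + (26/3)r_C2 − 784 = 0  ⇒  r_C2 = 24 (r>0 drops 1)
2. [ext C2·C3]  r_C2² + 15r_C2 − 936 = 0  ⇒  r_C2 = 24 (r>0 drops 1)

24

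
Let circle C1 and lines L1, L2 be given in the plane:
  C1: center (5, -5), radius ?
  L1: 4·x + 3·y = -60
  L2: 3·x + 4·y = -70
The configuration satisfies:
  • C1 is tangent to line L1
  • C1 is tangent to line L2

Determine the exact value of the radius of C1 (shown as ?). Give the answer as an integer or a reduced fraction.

1. [C1‖L1]  r_C1² − 169 = 0  ⇒  r_C1 = 13 (r>0 drops 1)
2. [C1‖L2]  r_C1² − 169 = 0  ⇒  r_C1 = 13 (r>0 drops 1)

13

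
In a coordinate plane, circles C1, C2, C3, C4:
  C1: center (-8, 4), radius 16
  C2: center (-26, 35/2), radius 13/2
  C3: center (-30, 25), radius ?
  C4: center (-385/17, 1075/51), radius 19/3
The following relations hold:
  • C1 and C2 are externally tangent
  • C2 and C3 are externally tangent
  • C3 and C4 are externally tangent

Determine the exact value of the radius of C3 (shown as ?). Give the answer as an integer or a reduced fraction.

1. [ext C2·C3]  r_C3² + 13r_C3 − 30 = 0  ⇒  r_C3 = 2 (r>0 drops 1)
2. [ext C3·C4]  r_C3² + (38/3)r_C3 − 88/3 = 0  ⇒  r_C3 = 2 (r>0 drops 1)

2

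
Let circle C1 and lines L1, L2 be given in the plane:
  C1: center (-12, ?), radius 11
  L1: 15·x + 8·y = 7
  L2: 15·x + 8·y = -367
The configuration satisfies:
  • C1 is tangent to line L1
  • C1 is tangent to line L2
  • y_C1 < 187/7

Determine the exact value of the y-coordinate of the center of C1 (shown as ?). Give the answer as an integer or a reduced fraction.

0

1. [C1‖L1]  y_C1² − (187/4)y_C1 = 0  ⇒  y_C1 = 0 or 187/4
2. [C1‖L2]  y_C1² + (187/4)y_C1 = 0  ⇒  y_C1 = -187/4 or 0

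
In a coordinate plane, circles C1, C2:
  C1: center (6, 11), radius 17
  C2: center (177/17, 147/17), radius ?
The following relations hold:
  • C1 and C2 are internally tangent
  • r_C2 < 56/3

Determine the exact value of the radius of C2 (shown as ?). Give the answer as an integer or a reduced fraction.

12

1. [int C1,C2]  r_C2² − 34r_C2 + 264 = 0  ⇒  r_C2 = 12 or 22
2. given r_C2 < 56/3: keep 12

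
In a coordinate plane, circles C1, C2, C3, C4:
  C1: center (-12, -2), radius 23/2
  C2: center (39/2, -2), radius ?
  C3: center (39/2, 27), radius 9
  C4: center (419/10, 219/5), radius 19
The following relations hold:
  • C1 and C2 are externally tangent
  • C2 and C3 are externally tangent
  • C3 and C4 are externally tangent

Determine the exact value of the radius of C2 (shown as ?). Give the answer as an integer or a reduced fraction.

1. [ext C1·C2]  r_C2² + 23r_C2 − 860 = 0  ⇒  r_C2 = 20 (r>0 drops 1)
2. [ext C2·C3]  r_C2² + 18r_C2 − 760 = 0  ⇒  r_C2 = 20 (r>0 drops 1)

20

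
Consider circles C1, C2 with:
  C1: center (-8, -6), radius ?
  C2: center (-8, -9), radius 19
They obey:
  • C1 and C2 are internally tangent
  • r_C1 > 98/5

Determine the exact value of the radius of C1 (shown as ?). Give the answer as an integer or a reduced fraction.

1. [int C1,C2]  r_C1² − 38r_C1 + 352 = 0  ⇒  r_C1 = 16 or 22
2. given r_C1 > 98/5: keep 22

22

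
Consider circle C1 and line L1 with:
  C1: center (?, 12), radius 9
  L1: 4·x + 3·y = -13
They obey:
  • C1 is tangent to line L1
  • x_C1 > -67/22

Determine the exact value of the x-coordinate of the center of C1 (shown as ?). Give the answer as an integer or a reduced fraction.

1. [C1‖L1]  x_C1² + (49/2)x_C1 + 47/2 = 0  ⇒  x_C1 = -47/2 or -1
2. given x_C1 > -67/22: keep -1

-1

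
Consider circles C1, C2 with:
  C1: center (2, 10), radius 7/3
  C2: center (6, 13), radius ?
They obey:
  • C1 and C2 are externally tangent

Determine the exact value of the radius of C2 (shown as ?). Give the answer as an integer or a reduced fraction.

1. [ext C1·C2]  r_C2² + (14/3)r_C2 − 176/9 = 0  ⇒  r_C2 = 8/3 (r>0 drops 1)

8/3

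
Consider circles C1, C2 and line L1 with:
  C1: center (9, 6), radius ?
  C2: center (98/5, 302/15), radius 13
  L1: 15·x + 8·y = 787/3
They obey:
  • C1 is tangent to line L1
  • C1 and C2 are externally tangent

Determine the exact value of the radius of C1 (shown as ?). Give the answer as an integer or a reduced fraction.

14/3

1. [C1‖L1]  r_C1² − 196/9 = 0  ⇒  r_C1 = 14/3 (r>0 drops 1)
2. [ext C1·C2]  r_C1² + 26r_C1 − 1288/9 = 0  ⇒  r_C1 = 14/3 (r>0 drops 1)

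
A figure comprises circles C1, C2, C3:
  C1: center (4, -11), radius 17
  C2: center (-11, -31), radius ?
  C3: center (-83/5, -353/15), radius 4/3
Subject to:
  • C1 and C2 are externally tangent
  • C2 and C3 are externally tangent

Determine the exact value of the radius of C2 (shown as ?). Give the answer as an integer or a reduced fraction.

1. [ext C1·C2]  r_C2² + 34r_C2 − 336 = 0  ⇒  r_C2 = 8 (r>0 drops 1)
2. [ext C2·C3]  r_C2² + (8/3)r_C2 − 256/3 = 0  ⇒  r_C2 = 8 (r>0 drops 1)

8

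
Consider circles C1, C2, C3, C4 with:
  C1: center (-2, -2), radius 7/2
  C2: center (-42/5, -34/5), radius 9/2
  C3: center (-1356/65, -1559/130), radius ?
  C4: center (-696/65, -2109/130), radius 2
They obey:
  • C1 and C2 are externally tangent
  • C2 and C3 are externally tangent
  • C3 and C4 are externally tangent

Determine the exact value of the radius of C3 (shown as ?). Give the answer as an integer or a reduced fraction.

9

1. [ext C2·C3]  r_C3² + 9r_C3 − 162 = 0  ⇒  r_C3 = 9 (r>0 drops 1)
2. [ext C3·C4]  r_C3² + 4r_C3 − 117 = 0  ⇒  r_C3 = 9 (r>0 drops 1)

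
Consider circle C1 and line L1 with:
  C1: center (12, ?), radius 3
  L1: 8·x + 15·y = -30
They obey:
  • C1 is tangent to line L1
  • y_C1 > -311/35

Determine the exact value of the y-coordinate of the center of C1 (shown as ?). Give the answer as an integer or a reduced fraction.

-5

1. [C1‖L1]  y_C1² + (84/5)y_C1 + 59 = 0  ⇒  y_C1 = -59/5 or -5
2. given y_C1 > -311/35: keep -5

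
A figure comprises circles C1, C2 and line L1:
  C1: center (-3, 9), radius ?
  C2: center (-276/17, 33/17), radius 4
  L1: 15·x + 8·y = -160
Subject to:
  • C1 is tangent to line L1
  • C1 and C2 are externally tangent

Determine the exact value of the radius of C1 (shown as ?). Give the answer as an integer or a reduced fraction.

1. [C1‖L1]  r_C1² − 121 = 0  ⇒  r_C1 = 11 (r>0 drops 1)
2. [ext C1·C2]  r_C1² + 8r_C1 − 209 = 0  ⇒  r_C1 = 11 (r>0 drops 1)

11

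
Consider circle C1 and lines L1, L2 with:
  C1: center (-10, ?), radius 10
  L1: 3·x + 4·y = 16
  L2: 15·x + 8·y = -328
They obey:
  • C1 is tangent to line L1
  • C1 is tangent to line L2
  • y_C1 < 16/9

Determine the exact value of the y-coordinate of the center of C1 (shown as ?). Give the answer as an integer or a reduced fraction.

1. [C1‖L1]  y_C1² − 23y_C1 − 24 = 0  ⇒  y_C1 = -1 or 24
2. [C1‖L2]  y_C1² + (89/2)y_C1 + 87/2 = 0  ⇒  y_C1 = -87/2 or -1

-1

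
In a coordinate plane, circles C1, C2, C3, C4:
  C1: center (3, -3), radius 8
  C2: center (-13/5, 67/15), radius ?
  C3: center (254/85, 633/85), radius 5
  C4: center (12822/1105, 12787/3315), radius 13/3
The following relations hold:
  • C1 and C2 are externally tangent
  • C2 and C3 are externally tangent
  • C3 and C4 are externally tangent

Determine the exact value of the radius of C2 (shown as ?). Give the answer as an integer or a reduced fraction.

4/3

1. [ext C1·C2]  r_C2² + 16r_C2 − 208/9 = 0  ⇒  r_C2 = 4/3 (r>0 drops 1)
2. [ext C2·C3]  r_C2² + 10r_C2 − 136/9 = 0  ⇒  r_C2 = 4/3 (r>0 drops 1)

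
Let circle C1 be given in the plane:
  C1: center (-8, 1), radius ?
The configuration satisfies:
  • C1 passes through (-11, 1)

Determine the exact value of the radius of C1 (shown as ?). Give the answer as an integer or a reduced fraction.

3

1. [C1∋P]  r_C1² − 9 = 0  ⇒  r_C1 = 3 (r>0 drops 1)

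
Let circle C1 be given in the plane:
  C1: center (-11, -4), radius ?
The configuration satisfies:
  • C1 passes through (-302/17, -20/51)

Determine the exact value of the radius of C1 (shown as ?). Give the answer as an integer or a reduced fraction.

1. [C1∋P]  r_C1² − 529/9 = 0  ⇒  r_C1 = 23/3 (r>0 drops 1)

23/3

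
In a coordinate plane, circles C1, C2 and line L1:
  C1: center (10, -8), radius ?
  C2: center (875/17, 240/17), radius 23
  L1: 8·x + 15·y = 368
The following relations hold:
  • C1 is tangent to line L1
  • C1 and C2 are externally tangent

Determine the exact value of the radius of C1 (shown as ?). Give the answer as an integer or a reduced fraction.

1. [C1‖L1]  r_C1² − 576 = 0  ⇒  r_C1 = 24 (r>0 drops 1)
2. [ext C1·C2]  r_C1² + 46r_C1 − 1680 = 0  ⇒  r_C1 = 24 (r>0 drops 1)

24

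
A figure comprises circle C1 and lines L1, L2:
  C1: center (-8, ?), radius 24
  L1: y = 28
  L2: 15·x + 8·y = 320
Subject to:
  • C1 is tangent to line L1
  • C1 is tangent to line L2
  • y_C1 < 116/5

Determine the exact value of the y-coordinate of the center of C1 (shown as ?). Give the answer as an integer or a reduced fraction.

4

1. [C1‖L1]  y_C1² − 56y_C1 + 208 = 0  ⇒  y_C1 = 4 or 52
2. [C1‖L2]  y_C1² − 110y_C1 + 424 = 0  ⇒  y_C1 = 4 or 106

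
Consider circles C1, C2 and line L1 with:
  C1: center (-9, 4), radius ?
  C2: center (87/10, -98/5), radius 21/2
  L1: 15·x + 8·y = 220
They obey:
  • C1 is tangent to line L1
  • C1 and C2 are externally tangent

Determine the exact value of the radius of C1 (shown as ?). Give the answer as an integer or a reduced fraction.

1. [C1‖L1]  r_C1² − 361 = 0  ⇒  r_C1 = 19 (r>0 drops 1)
2. [ext C1·C2]  r_C1² + 21r_C1 − 760 = 0  ⇒  r_C1 = 19 (r>0 drops 1)

19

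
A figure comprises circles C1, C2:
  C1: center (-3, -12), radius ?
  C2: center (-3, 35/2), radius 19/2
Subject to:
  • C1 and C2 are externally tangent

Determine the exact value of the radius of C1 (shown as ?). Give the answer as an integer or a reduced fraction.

1. [ext C1·C2]  r_C1² + 19r_C1 − 780 = 0  ⇒  r_C1 = 20 (r>0 drops 1)

20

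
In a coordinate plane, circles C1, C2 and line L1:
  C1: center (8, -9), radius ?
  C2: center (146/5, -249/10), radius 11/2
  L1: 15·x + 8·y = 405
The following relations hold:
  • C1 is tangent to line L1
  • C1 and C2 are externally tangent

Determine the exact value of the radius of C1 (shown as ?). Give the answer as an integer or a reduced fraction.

1. [C1‖L1]  r_C1² − 441 = 0  ⇒  r_C1 = 21 (r>0 drops 1)
2. [ext C1·C2]  r_C1² + 11r_C1 − 672 = 0  ⇒  r_C1 = 21 (r>0 drops 1)

21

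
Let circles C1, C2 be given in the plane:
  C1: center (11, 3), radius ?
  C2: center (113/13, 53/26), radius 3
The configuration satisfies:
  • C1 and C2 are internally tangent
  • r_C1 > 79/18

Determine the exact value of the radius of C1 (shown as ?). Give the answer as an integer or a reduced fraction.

11/2

1. [int C1,C2]  r_C1² − 6r_C1 + 11/4 = 0  ⇒  r_C1 = 1/2 or 11/2
2. given r_C1 > 79/18: keep 11/2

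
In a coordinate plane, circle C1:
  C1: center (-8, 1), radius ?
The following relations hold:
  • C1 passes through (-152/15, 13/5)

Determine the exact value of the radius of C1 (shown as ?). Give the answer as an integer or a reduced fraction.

1. [C1∋P]  r_C1² − 64/9 = 0  ⇒  r_C1 = 8/3 (r>0 drops 1)

8/3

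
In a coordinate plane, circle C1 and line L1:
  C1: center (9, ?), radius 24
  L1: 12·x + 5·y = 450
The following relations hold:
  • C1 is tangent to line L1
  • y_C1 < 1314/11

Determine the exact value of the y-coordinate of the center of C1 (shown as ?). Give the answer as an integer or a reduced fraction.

1. [C1‖L1]  y_C1² − (684/5)y_C1 + 3924/5 = 0  ⇒  y_C1 = 6 or 654/5
2. given y_C1 < 1314/11: keep 6

6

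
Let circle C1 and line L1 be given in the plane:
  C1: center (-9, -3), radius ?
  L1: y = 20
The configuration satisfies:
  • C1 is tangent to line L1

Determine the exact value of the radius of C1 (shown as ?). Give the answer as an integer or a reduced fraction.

23

1. [C1‖L1]  r_C1² − 529 = 0  ⇒  r_C1 = 23 (r>0 drops 1)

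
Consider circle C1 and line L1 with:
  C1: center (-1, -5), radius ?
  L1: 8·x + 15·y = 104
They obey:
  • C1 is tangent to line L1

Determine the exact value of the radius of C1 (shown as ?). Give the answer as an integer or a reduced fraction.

11

1. [C1‖L1]  r_C1² − 121 = 0  ⇒  r_C1 = 11 (r>0 drops 1)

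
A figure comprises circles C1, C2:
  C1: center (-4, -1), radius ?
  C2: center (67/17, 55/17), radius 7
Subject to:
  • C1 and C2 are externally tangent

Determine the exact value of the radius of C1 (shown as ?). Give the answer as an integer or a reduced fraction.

2

1. [ext C1·C2]  r_C1² + 14r_C1 − 32 = 0  ⇒  r_C1 = 2 (r>0 drops 1)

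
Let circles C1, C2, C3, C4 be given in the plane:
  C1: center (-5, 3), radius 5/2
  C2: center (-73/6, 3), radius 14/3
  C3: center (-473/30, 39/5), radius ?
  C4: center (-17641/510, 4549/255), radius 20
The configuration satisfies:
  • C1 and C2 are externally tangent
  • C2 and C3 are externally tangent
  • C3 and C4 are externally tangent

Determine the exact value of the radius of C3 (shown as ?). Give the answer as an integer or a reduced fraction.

1. [ext C2·C3]  r_C3² + (28/3)r_C3 − 128/9 = 0  ⇒  r_C3 = 4/3 (r>0 drops 1)
2. [ext C3·C4]  r_C3² + 40r_C3 − 496/9 = 0  ⇒  r_C3 = 4/3 (r>0 drops 1)

4/3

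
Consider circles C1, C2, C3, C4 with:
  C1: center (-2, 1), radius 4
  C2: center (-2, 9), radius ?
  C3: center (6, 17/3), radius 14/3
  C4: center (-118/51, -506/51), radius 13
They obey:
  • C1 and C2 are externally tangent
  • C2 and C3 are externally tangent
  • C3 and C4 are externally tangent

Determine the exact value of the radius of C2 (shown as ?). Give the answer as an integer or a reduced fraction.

4

1. [ext C1·C2]  r_C2² + 8r_C2 − 48 = 0  ⇒  r_C2 = 4 (r>0 drops 1)
2. [ext C2·C3]  r_C2² + (28/3)r_C2 − 160/3 = 0  ⇒  r_C2 = 4 (r>0 drops 1)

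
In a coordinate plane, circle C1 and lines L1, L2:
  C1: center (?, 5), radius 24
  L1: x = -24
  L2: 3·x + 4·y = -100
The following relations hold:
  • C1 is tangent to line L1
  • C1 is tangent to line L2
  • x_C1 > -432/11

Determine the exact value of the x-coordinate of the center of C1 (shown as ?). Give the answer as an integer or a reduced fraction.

1. [C1‖L1]  x_C1² + 48x_C1 = 0  ⇒  x_C1 = -48 or 0
2. [C1‖L2]  x_C1² + 80x_C1 = 0  ⇒  x_C1 = -80 or 0

0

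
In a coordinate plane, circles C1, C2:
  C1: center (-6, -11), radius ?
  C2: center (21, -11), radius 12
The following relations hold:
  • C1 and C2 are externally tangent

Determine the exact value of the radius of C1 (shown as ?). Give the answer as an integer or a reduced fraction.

1. [ext C1·C2]  r_C1² + 24r_C1 − 585 = 0  ⇒  r_C1 = 15 (r>0 drops 1)

15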